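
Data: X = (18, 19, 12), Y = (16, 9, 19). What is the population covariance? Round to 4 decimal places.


Cov = (1/n)*sum((xi-xbar)(yi-ybar))
n = 3, xbar = 49/3 ≈ 16.333333, ybar = 44/3 ≈ 14.666667
sum((xi-xbar)(yi-ybar)) = -95/3 ≈ -31.666667
Cov = -31.666667 / 3 = -95/9 ≈ -10.555556

-10.5556


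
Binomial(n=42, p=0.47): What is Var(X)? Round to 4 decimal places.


Var = n*p*(1-p) = 42 * 0.47 * 0.53 = 10.4622

10.4622


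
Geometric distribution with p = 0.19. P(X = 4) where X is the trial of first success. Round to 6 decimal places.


P = (1-p)^(k-1) * p
(1-p)^(k-1) = 0.81^3 = 0.531441
P = 0.531441 * 0.19 ≈ 0.1009738

0.100974


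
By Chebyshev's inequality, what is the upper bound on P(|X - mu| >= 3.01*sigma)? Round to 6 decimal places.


P <= 1/k^2
k^2 = 3.01^2 = 9.0601
1/k^2 = 1 / 9.0601 ≈ 0.11037406

0.110374


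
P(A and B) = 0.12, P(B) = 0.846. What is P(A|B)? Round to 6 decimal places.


P(A|B) = P(A and B) / P(B) = 0.12 / 0.846 = 20/141 ≈ 0.14184397

0.141844


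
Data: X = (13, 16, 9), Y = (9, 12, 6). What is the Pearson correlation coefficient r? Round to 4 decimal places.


r = sum((xi-xbar)(yi-ybar)) / sqrt(sum((xi-xbar)^2) * sum((yi-ybar)^2))
n = 3, xbar = 38/3 ≈ 12.666667, ybar = 27/3 = 9
Sxy = sum((xi-xbar)(yi-ybar)) = 21
Sxx = sum((xi-xbar)^2) = 74/3 ≈ 24.666667
Syy = sum((yi-ybar)^2) = 18
sqrt(Sxx*Syy) ≈ 21.071308
r = Sxy / sqrt(Sxx*Syy) = 21 / 21.071308 ≈ 0.996616

0.9966


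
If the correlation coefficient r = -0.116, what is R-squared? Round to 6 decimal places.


R^2 = r^2 = (-0.116)^2 = 0.013456

0.013456


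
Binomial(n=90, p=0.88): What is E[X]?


E[X] = n*p = 90 * 0.88 = 79.2

79.2


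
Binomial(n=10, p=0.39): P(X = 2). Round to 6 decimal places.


P = C(n,k) * p^k * (1-p)^(n-k)
C(10,2) = 45
p^k = 0.39^2 = 0.1521
(1-p)^(n-k) = 0.61^8 ≈ 0.01917073
P = 45 * 0.1521 * 0.01917073 ≈ 0.131214

0.131214


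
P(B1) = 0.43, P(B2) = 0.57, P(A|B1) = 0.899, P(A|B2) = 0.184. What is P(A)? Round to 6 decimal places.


P(A) = P(A|B1)*P(B1) + P(A|B2)*P(B2)
P(A|B1)*P(B1) = 0.899 * 0.43 = 0.38657
P(A|B2)*P(B2) = 0.184 * 0.57 = 0.10488
P(A) = 0.38657 + 0.10488 = 0.49145

0.491450


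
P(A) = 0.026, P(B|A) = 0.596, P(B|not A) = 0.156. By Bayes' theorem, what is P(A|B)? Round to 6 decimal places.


P(A|B) = P(B|A)*P(A) / P(B), P(B) = P(B|A)*P(A) + P(B|not A)*P(not A)
P(B|A)*P(A) = 0.596 * 0.026 = 0.015496
P(B|not A)*P(not A) = 0.156 * 0.974 = 0.151944
P(B) = 0.015496 + 0.151944 = 0.16744
P(A|B) = 0.015496 / 0.16744 = 149/1610 ≈ 0.09254658

0.092547


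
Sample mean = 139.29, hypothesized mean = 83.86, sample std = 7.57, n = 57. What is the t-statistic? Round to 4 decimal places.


t = (xbar - mu0) / (s/sqrt(n))
xbar - mu0 = 139.29 - 83.86 = 55.43
sqrt(57) ≈ 7.54983444
s/sqrt(n) = 7.57 / 7.54983444 ≈ 1.00267099
t = 55.43 / 1.00267099 ≈ 55.282341

55.2823


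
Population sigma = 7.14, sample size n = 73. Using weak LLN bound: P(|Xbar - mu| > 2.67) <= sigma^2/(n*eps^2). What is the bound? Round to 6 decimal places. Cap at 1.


bound = min(1, sigma^2/(n*eps^2))
sigma^2 = 7.14^2 = 50.9796
n*eps^2 = 73 * 2.67^2 = 73 * 7.1289 = 520.4097
sigma^2/(n*eps^2) = 50.9796 / 520.4097 ≈ 0.09796051

0.097961


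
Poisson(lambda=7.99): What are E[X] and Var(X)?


E[X] = Var(X) = lambda = 7.99

7.99, 7.99


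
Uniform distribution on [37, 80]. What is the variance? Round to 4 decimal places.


Var = (b-a)^2 / 12
(b-a)^2 = (80 - 37)^2 = 1849
Var = 1849/12 ≈ 154.083333

154.0833


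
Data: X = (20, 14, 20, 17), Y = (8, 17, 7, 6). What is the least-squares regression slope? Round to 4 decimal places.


b = sum((xi-xbar)(yi-ybar)) / sum((xi-xbar)^2)
n = 4, xbar = 71/4 = 17.75, ybar = 38/4 = 9.5
Sxy = sum((xi-xbar)(yi-ybar)) = -34.5
Sxx = sum((xi-xbar)^2) = 24.75
b = Sxy / Sxx = -46/33 ≈ -1.393939

-1.3939


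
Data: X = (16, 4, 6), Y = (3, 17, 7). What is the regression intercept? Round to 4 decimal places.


a = ybar - b*xbar, where b = sum((xi-xbar)(yi-ybar)) / sum((xi-xbar)^2)
n = 3, xbar = 26/3 ≈ 8.666667, ybar = 27/3 = 9
Sxy = sum((xi-xbar)(yi-ybar)) = -76
Sxx = sum((xi-xbar)^2) = 248/3 ≈ 82.666667
b = Sxy / Sxx = -57/62 ≈ -0.919355
a = 9 - (-0.919355) * 8.666667 = 526/31 ≈ 16.967742

16.9677


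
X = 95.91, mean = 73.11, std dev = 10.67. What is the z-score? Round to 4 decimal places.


z = (X - mu) / sigma
X - mu = 95.91 - 73.11 = 22.8
z = 22.8 / 10.67 = 2280/1067 ≈ 2.136832

2.1368


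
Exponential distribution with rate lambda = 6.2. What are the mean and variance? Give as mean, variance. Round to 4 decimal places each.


mean = 1/lam, var = 1/lam^2
mean = 1 / 6.2 = 5/31 ≈ 0.161290
lam^2 = 6.2^2 = 38.44
var = 1 / 38.44 = 25/961 ≈ 0.026015

0.1613, 0.0260


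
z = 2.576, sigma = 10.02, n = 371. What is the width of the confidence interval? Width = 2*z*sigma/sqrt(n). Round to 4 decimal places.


width = 2*z*sigma/sqrt(n)
2*z*sigma = 2 * 2.576 * 10.02 = 51.62304
sqrt(371) ≈ 19.261360
width = 51.62304 / 19.261360 ≈ 2.680135

2.6801


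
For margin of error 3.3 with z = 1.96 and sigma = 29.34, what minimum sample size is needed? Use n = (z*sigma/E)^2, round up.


z*sigma/E = 1.96 * 29.34 / 3.3 = 23961/1375 ≈ 17.426182
(z*sigma/E)^2 ≈ 303.671813
round up: n = 304

304


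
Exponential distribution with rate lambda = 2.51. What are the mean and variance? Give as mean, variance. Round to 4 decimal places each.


mean = 1/lam, var = 1/lam^2
mean = 1 / 2.51 = 100/251 ≈ 0.398406
lam^2 = 2.51^2 = 6.3001
var = 1 / 6.3001 ≈ 0.158728

0.3984, 0.1587


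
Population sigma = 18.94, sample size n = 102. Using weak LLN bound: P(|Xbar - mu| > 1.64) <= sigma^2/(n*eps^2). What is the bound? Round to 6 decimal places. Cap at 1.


bound = min(1, sigma^2/(n*eps^2))
sigma^2 = 18.94^2 = 358.7236
n*eps^2 = 102 * 1.64^2 = 102 * 2.6896 = 274.3392
sigma^2/(n*eps^2) = 358.7236 / 274.3392 ≈ 1.30759148
this exceeds 1, so the bound is capped at 1

1.000000


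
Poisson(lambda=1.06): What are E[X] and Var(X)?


E[X] = Var(X) = lambda = 1.06

1.06, 1.06


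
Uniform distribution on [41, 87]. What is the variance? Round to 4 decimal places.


Var = (b-a)^2 / 12
(b-a)^2 = (87 - 41)^2 = 2116
Var = 2116/12 ≈ 176.333333

176.3333


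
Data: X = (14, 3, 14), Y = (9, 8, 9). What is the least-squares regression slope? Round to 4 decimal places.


b = sum((xi-xbar)(yi-ybar)) / sum((xi-xbar)^2)
n = 3, xbar = 31/3 ≈ 10.333333, ybar = 26/3 ≈ 8.666667
Sxy = sum((xi-xbar)(yi-ybar)) = 22/3 ≈ 7.333333
Sxx = sum((xi-xbar)^2) = 242/3 ≈ 80.666667
b = Sxy / Sxx = 1/11 ≈ 0.090909

0.0909


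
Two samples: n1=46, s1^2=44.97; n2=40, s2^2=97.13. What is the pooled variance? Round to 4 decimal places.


sp^2 = ((n1-1)*s1^2 + (n2-1)*s2^2)/(n1+n2-2)
(n1-1)*s1^2 = 45 * 44.97 = 2023.65
(n2-1)*s2^2 = 39 * 97.13 = 3788.07
numerator = 2023.65 + 3788.07 = 5811.72
n1+n2-2 = 84
sp^2 = 5811.72 / 84 = 48431/700 ≈ 69.187143

69.1871


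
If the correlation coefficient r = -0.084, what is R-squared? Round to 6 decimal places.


R^2 = r^2 = (-0.084)^2 = 0.007056

0.007056


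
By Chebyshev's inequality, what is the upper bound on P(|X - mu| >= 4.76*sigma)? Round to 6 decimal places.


P <= 1/k^2
k^2 = 4.76^2 = 22.6576
1/k^2 = 1 / 22.6576 ≈ 0.04413530

0.044135


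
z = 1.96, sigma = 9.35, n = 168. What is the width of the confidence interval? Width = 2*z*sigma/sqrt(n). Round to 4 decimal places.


width = 2*z*sigma/sqrt(n)
2*z*sigma = 2 * 1.96 * 9.35 = 36.652
sqrt(168) ≈ 12.961481
width = 36.652 / 12.961481 ≈ 2.827763

2.8278


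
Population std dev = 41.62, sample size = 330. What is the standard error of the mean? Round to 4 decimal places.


SE = sigma / sqrt(n)
sqrt(330) ≈ 18.165902
SE = 41.62 / 18.165902 ≈ 2.291106

2.2911


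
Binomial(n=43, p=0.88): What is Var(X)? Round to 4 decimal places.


Var = n*p*(1-p) = 43 * 0.88 * 0.12 = 4.5408

4.5408


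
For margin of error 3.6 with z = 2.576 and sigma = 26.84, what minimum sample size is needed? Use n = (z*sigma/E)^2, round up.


z*sigma/E = 2.576 * 26.84 / 3.6 = 108031/5625 ≈ 19.205511
(z*sigma/E)^2 ≈ 368.851657
round up: n = 369

369


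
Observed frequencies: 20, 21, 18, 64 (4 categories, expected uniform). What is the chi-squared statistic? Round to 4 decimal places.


chi2 = sum((O-E)^2/E), E = total/4
total = 123, E = 123/4 = 30.75
(20 - 30.75)^2 / 30.75 = 115.5625 / 30.75 = 1849/492 ≈ 3.758130
(21 - 30.75)^2 / 30.75 = 95.0625 / 30.75 = 507/164 ≈ 3.091463
(18 - 30.75)^2 / 30.75 = 162.5625 / 30.75 = 867/164 ≈ 5.286585
(64 - 30.75)^2 / 30.75 = 1105.5625 / 30.75 = 17689/492 ≈ 35.953252
chi2 = 5915/123 ≈ 48.089431

48.0894


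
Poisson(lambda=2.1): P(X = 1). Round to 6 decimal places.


P = e^(-lam) * lam^k / k!
e^(-2.1) ≈ 0.1224564
lam^k = 2.1^1 = 2.1
k! = 1! = 1
P = 0.1224564 * 2.1 / 1 ≈ 0.257158

0.257158


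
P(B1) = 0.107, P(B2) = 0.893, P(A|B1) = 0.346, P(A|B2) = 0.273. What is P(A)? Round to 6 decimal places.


P(A) = P(A|B1)*P(B1) + P(A|B2)*P(B2)
P(A|B1)*P(B1) = 0.346 * 0.107 = 0.037022
P(A|B2)*P(B2) = 0.273 * 0.893 = 0.243789
P(A) = 0.037022 + 0.243789 = 0.280811

0.280811


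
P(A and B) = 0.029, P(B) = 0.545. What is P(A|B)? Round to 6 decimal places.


P(A|B) = P(A and B) / P(B) = 0.029 / 0.545 = 29/545 ≈ 0.05321101

0.053211


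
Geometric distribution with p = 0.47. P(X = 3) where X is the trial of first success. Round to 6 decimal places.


P = (1-p)^(k-1) * p
(1-p)^(k-1) = 0.53^2 = 0.2809
P = 0.2809 * 0.47 = 0.132023

0.132023


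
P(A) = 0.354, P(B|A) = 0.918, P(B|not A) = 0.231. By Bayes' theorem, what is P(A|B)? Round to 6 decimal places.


P(A|B) = P(B|A)*P(A) / P(B), P(B) = P(B|A)*P(A) + P(B|not A)*P(not A)
P(B|A)*P(A) = 0.918 * 0.354 = 0.324972
P(B|not A)*P(not A) = 0.231 * 0.646 = 0.149226
P(B) = 0.324972 + 0.149226 = 0.474198
P(A|B) = 0.324972 / 0.474198 = 3186/4649 ≈ 0.68530867

0.685309


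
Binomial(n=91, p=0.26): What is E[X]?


E[X] = n*p = 91 * 0.26 = 23.66

23.66


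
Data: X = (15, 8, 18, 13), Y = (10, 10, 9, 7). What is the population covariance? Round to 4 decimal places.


Cov = (1/n)*sum((xi-xbar)(yi-ybar))
n = 4, xbar = 54/4 = 13.5, ybar = 36/4 = 9
sum((xi-xbar)(yi-ybar)) = -3
Cov = -3 / 4 = -0.75

-0.7500


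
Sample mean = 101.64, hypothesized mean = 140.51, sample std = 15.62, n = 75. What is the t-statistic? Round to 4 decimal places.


t = (xbar - mu0) / (s/sqrt(n))
xbar - mu0 = 101.64 - 140.51 = -38.87
sqrt(75) ≈ 8.66025404
s/sqrt(n) = 15.62 / 8.66025404 ≈ 1.80364224
t = -38.87 / 1.80364224 ≈ -21.550837

-21.5508


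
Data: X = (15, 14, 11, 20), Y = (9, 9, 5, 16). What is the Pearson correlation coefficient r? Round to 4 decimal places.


r = sum((xi-xbar)(yi-ybar)) / sqrt(sum((xi-xbar)^2) * sum((yi-ybar)^2))
n = 4, xbar = 60/4 = 15, ybar = 39/4 = 9.75
Sxy = sum((xi-xbar)(yi-ybar)) = 51
Sxx = sum((xi-xbar)^2) = 42
Syy = sum((yi-ybar)^2) = 62.75
sqrt(Sxx*Syy) ≈ 51.337121
r = Sxy / sqrt(Sxx*Syy) = 51 / 51.337121 ≈ 0.993433

0.9934


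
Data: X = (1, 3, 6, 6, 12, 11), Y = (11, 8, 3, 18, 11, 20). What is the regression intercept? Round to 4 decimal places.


a = ybar - b*xbar, where b = sum((xi-xbar)(yi-ybar)) / sum((xi-xbar)^2)
n = 6, xbar = 39/6 = 6.5, ybar = 71/6 ≈ 11.833333
Sxy = sum((xi-xbar)(yi-ybar)) = 51.5
Sxx = sum((xi-xbar)^2) = 93.5
b = Sxy / Sxx = 103/187 ≈ 0.550802
a = 11.833333 - 0.550802 * 6.5 = 4630/561 ≈ 8.253119

8.2531


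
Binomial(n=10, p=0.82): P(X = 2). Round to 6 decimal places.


P = C(n,k) * p^k * (1-p)^(n-k)
C(10,2) = 45
p^k = 0.82^2 = 0.6724
(1-p)^(n-k) = 0.18^8 ≈ 0.000001101996
P = 45 * 0.6724 * 0.000001101996 ≈ 0.000033

0.000033


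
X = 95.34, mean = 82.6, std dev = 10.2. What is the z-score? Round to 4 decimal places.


z = (X - mu) / sigma
X - mu = 95.34 - 82.6 = 12.74
z = 12.74 / 10.2 = 637/510 ≈ 1.249020

1.2490


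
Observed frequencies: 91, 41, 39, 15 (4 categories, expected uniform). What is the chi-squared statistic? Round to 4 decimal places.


chi2 = sum((O-E)^2/E), E = total/4
total = 186, E = 186/4 = 46.5
(91 - 46.5)^2 / 46.5 = 1980.25 / 46.5 = 7921/186 ≈ 42.586022
(41 - 46.5)^2 / 46.5 = 30.25 / 46.5 = 121/186 ≈ 0.650538
(39 - 46.5)^2 / 46.5 = 56.25 / 46.5 = 75/62 ≈ 1.209677
(15 - 46.5)^2 / 46.5 = 992.25 / 46.5 = 1323/62 ≈ 21.338710
chi2 = 6118/93 ≈ 65.784946

65.7849


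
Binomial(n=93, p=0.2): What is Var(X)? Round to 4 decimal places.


Var = n*p*(1-p) = 93 * 0.2 * 0.8 = 14.88

14.8800


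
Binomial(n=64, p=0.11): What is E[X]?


E[X] = n*p = 64 * 0.11 = 7.04

7.04


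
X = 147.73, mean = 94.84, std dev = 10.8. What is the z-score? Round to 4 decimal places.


z = (X - mu) / sigma
X - mu = 147.73 - 94.84 = 52.89
z = 52.89 / 10.8 = 1763/360 ≈ 4.897222

4.8972


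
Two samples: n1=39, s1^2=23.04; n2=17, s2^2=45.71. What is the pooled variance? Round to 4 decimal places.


sp^2 = ((n1-1)*s1^2 + (n2-1)*s2^2)/(n1+n2-2)
(n1-1)*s1^2 = 38 * 23.04 = 875.52
(n2-1)*s2^2 = 16 * 45.71 = 731.36
numerator = 875.52 + 731.36 = 1606.88
n1+n2-2 = 54
sp^2 = 1606.88 / 54 = 20086/675 ≈ 29.757037

29.7570


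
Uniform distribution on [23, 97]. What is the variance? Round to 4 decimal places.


Var = (b-a)^2 / 12
(b-a)^2 = (97 - 23)^2 = 5476
Var = 5476/12 ≈ 456.333333

456.3333


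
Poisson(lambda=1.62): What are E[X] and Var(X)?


E[X] = Var(X) = lambda = 1.62

1.62, 1.62


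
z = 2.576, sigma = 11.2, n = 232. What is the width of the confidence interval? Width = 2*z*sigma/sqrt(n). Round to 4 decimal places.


width = 2*z*sigma/sqrt(n)
2*z*sigma = 2 * 2.576 * 11.2 = 57.7024
sqrt(232) ≈ 15.231546
width = 57.7024 / 15.231546 ≈ 3.788348

3.7883


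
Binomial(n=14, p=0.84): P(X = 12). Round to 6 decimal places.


P = C(n,k) * p^k * (1-p)^(n-k)
C(14,12) = 91
p^k = 0.84^12 ≈ 0.1234103
(1-p)^(n-k) = 0.16^2 = 0.0256
P = 91 * 0.1234103 * 0.0256 ≈ 0.287497

0.287497


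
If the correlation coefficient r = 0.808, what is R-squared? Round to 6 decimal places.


R^2 = r^2 = (0.808)^2 = 0.652864

0.652864


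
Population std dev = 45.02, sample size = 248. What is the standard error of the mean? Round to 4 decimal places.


SE = sigma / sqrt(n)
sqrt(248) ≈ 15.748016
SE = 45.02 / 15.748016 ≈ 2.858773

2.8588


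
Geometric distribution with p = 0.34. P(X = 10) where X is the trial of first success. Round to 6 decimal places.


P = (1-p)^(k-1) * p
(1-p)^(k-1) = 0.66^9 ≈ 0.02376268
P = 0.02376268 * 0.34 ≈ 0.008079311

0.008079


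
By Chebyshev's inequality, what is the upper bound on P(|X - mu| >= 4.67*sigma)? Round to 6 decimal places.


P <= 1/k^2
k^2 = 4.67^2 = 21.8089
1/k^2 = 1 / 21.8089 ≈ 0.04585284

0.045853


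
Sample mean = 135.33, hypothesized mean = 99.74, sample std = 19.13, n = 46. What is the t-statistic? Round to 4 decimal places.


t = (xbar - mu0) / (s/sqrt(n))
xbar - mu0 = 135.33 - 99.74 = 35.59
sqrt(46) ≈ 6.78232998
s/sqrt(n) = 19.13 / 6.78232998 ≈ 2.82056462
t = 35.59 / 2.82056462 ≈ 12.618041

12.6180


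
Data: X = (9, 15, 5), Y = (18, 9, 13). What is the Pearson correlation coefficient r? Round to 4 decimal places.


r = sum((xi-xbar)(yi-ybar)) / sqrt(sum((xi-xbar)^2) * sum((yi-ybar)^2))
n = 3, xbar = 29/3 ≈ 9.666667, ybar = 40/3 ≈ 13.333333
Sxy = sum((xi-xbar)(yi-ybar)) = -74/3 ≈ -24.666667
Sxx = sum((xi-xbar)^2) = 152/3 ≈ 50.666667
Syy = sum((yi-ybar)^2) = 122/3 ≈ 40.666667
sqrt(Sxx*Syy) ≈ 45.392119
r = Sxy / sqrt(Sxx*Syy) = -24.666667 / 45.392119 ≈ -0.543413

-0.5434


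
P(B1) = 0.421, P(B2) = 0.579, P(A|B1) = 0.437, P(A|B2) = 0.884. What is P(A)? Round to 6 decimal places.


P(A) = P(A|B1)*P(B1) + P(A|B2)*P(B2)
P(A|B1)*P(B1) = 0.437 * 0.421 = 0.183977
P(A|B2)*P(B2) = 0.884 * 0.579 = 0.511836
P(A) = 0.183977 + 0.511836 = 0.695813

0.695813


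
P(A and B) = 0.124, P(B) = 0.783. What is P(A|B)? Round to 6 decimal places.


P(A|B) = P(A and B) / P(B) = 0.124 / 0.783 = 124/783 ≈ 0.15836526

0.158365


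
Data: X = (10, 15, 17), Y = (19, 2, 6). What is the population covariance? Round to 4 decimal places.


Cov = (1/n)*sum((xi-xbar)(yi-ybar))
n = 3, xbar = 42/3 = 14, ybar = 27/3 = 9
sum((xi-xbar)(yi-ybar)) = -56
Cov = -56 / 3 = -56/3 ≈ -18.666667

-18.6667


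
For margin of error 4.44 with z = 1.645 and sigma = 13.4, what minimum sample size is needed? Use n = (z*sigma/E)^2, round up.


z*sigma/E = 1.645 * 13.4 / 4.44 = 22043/4440 ≈ 4.964640
(z*sigma/E)^2 ≈ 24.647647
round up: n = 25

25


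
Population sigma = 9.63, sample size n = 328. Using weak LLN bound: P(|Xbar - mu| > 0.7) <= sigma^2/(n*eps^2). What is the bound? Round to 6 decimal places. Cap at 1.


bound = min(1, sigma^2/(n*eps^2))
sigma^2 = 9.63^2 = 92.7369
n*eps^2 = 328 * 0.7^2 = 328 * 0.49 = 160.72
sigma^2/(n*eps^2) = 92.7369 / 160.72 ≈ 0.57700908

0.577009


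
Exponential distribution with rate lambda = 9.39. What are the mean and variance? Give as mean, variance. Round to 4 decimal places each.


mean = 1/lam, var = 1/lam^2
mean = 1 / 9.39 = 100/939 ≈ 0.106496
lam^2 = 9.39^2 = 88.1721
var = 1 / 88.1721 ≈ 0.011341

0.1065, 0.0113


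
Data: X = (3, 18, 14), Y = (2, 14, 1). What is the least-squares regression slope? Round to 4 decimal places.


b = sum((xi-xbar)(yi-ybar)) / sum((xi-xbar)^2)
n = 3, xbar = 35/3 ≈ 11.666667, ybar = 17/3 ≈ 5.666667
Sxy = sum((xi-xbar)(yi-ybar)) = 221/3 ≈ 73.666667
Sxx = sum((xi-xbar)^2) = 362/3 ≈ 120.666667
b = Sxy / Sxx = 221/362 ≈ 0.610497

0.6105


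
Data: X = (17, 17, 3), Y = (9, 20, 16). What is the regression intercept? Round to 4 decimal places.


a = ybar - b*xbar, where b = sum((xi-xbar)(yi-ybar)) / sum((xi-xbar)^2)
n = 3, xbar = 37/3 ≈ 12.333333, ybar = 45/3 = 15
Sxy = sum((xi-xbar)(yi-ybar)) = -14
Sxx = sum((xi-xbar)^2) = 392/3 ≈ 130.666667
b = Sxy / Sxx = -3/28 ≈ -0.107143
a = 15 - (-0.107143) * 12.333333 = 457/28 ≈ 16.321429

16.3214


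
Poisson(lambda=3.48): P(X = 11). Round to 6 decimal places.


P = e^(-lam) * lam^k / k!
e^(-3.48) ≈ 0.03080741
lam^k = 3.48^11 ≈ 906508.088258
k! = 11! = 39916800
P = 0.03080741 * 906508.088258 / 39916800 ≈ 0.000700

0.000700


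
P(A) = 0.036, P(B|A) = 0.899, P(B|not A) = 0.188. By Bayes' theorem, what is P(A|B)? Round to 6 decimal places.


P(A|B) = P(B|A)*P(A) / P(B), P(B) = P(B|A)*P(A) + P(B|not A)*P(not A)
P(B|A)*P(A) = 0.899 * 0.036 = 0.032364
P(B|not A)*P(not A) = 0.188 * 0.964 = 0.181232
P(B) = 0.032364 + 0.181232 = 0.213596
P(A|B) = 0.032364 / 0.213596 ≈ 0.15151969

0.151520


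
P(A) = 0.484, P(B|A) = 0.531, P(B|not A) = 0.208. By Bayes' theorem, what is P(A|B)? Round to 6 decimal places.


P(A|B) = P(B|A)*P(A) / P(B), P(B) = P(B|A)*P(A) + P(B|not A)*P(not A)
P(B|A)*P(A) = 0.531 * 0.484 = 0.257004
P(B|not A)*P(not A) = 0.208 * 0.516 = 0.107328
P(B) = 0.257004 + 0.107328 = 0.364332
P(A|B) = 0.257004 / 0.364332 ≈ 0.70541155

0.705412


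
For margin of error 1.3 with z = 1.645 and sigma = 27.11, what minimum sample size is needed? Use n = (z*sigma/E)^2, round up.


z*sigma/E = 1.645 * 27.11 / 1.3 ≈ 34.304577
(z*sigma/E)^2 ≈ 1176.803998
round up: n = 1177

1177


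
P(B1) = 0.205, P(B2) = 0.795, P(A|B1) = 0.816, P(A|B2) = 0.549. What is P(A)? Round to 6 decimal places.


P(A) = P(A|B1)*P(B1) + P(A|B2)*P(B2)
P(A|B1)*P(B1) = 0.816 * 0.205 = 0.16728
P(A|B2)*P(B2) = 0.549 * 0.795 = 0.436455
P(A) = 0.16728 + 0.436455 = 0.603735

0.603735


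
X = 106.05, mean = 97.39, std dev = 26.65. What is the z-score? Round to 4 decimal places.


z = (X - mu) / sigma
X - mu = 106.05 - 97.39 = 8.66
z = 8.66 / 26.65 = 866/2665 ≈ 0.324953

0.3250


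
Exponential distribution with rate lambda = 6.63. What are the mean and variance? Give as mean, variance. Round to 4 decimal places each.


mean = 1/lam, var = 1/lam^2
mean = 1 / 6.63 = 100/663 ≈ 0.150830
lam^2 = 6.63^2 = 43.9569
var = 1 / 43.9569 ≈ 0.022750

0.1508, 0.0227


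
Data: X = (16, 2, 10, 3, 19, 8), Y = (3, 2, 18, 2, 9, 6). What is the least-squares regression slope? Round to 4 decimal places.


b = sum((xi-xbar)(yi-ybar)) / sum((xi-xbar)^2)
n = 6, xbar = 58/6 = 29/3 ≈ 9.666667, ybar = 40/6 = 20/3 ≈ 6.666667
Sxy = sum((xi-xbar)(yi-ybar)) = 211/3 ≈ 70.333333
Sxx = sum((xi-xbar)^2) = 700/3 ≈ 233.333333
b = Sxy / Sxx = 211/700 ≈ 0.301429

0.3014


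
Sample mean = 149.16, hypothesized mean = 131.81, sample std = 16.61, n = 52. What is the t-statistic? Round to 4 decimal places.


t = (xbar - mu0) / (s/sqrt(n))
xbar - mu0 = 149.16 - 131.81 = 17.35
sqrt(52) ≈ 7.21110255
s/sqrt(n) = 16.61 / 7.21110255 ≈ 2.30339256
t = 17.35 / 2.30339256 ≈ 7.532368

7.5324


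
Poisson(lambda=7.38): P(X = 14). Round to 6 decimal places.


P = e^(-lam) * lam^k / k!
e^(-7.38) ≈ 0.0006236009
lam^k = 7.38^14 ≈ 1421638137471.214928
k! = 14! = 87178291200
P = 0.0006236009 * 1421638137471.214928 / 87178291200 ≈ 0.010169

0.010169


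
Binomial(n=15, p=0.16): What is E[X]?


E[X] = n*p = 15 * 0.16 = 2.4

2.4


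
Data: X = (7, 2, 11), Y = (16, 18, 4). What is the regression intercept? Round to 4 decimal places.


a = ybar - b*xbar, where b = sum((xi-xbar)(yi-ybar)) / sum((xi-xbar)^2)
n = 3, xbar = 20/3 ≈ 6.666667, ybar = 38/3 ≈ 12.666667
Sxy = sum((xi-xbar)(yi-ybar)) = -184/3 ≈ -61.333333
Sxx = sum((xi-xbar)^2) = 122/3 ≈ 40.666667
b = Sxy / Sxx = -92/61 ≈ -1.508197
a = 12.666667 - (-1.508197) * 6.666667 = 1386/61 ≈ 22.721311

22.7213


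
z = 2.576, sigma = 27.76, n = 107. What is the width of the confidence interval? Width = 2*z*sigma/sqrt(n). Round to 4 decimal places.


width = 2*z*sigma/sqrt(n)
2*z*sigma = 2 * 2.576 * 27.76 = 143.01952
sqrt(107) ≈ 10.344080
width = 143.01952 / 10.344080 ≈ 13.826219

13.8262


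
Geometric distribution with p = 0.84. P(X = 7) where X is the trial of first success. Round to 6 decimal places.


P = (1-p)^(k-1) * p
(1-p)^(k-1) = 0.16^6 ≈ 0.00001677722
P = 0.00001677722 * 0.84 ≈ 0.00001409286

0.000014


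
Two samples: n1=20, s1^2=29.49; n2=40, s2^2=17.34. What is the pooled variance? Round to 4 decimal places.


sp^2 = ((n1-1)*s1^2 + (n2-1)*s2^2)/(n1+n2-2)
(n1-1)*s1^2 = 19 * 29.49 = 560.31
(n2-1)*s2^2 = 39 * 17.34 = 676.26
numerator = 560.31 + 676.26 = 1236.57
n1+n2-2 = 58
sp^2 = 1236.57 / 58 = 123657/5800 ≈ 21.320172

21.3202


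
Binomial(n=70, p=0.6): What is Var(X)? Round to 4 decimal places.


Var = n*p*(1-p) = 70 * 0.6 * 0.4 = 16.8

16.8000


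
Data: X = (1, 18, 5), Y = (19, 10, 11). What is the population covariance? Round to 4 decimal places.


Cov = (1/n)*sum((xi-xbar)(yi-ybar))
n = 3, xbar = 24/3 = 8, ybar = 40/3 ≈ 13.333333
sum((xi-xbar)(yi-ybar)) = -66
Cov = -66 / 3 = -22

-22.0000


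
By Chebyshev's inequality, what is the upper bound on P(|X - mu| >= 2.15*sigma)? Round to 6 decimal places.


P <= 1/k^2
k^2 = 2.15^2 = 4.6225
1/k^2 = 1 / 4.6225 = 400/1849 ≈ 0.21633315

0.216333


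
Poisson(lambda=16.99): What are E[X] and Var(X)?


E[X] = Var(X) = lambda = 16.99

16.99, 16.99


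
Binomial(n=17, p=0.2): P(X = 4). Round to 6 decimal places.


P = C(n,k) * p^k * (1-p)^(n-k)
C(17,4) = 2380
p^k = 0.2^4 = 0.0016
(1-p)^(n-k) = 0.8^13 ≈ 0.05497558
P = 2380 * 0.0016 * 0.05497558 ≈ 0.209347

0.209347


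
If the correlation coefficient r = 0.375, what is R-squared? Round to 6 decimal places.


R^2 = r^2 = (0.375)^2 = 0.140625

0.140625


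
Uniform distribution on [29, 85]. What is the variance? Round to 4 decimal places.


Var = (b-a)^2 / 12
(b-a)^2 = (85 - 29)^2 = 3136
Var = 3136/12 ≈ 261.333333

261.3333


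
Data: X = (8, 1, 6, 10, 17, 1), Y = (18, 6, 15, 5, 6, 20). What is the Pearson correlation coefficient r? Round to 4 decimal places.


r = sum((xi-xbar)(yi-ybar)) / sqrt(sum((xi-xbar)^2) * sum((yi-ybar)^2))
n = 6, xbar = 43/6 ≈ 7.166667, ybar = 70/6 = 35/3 ≈ 11.666667
Sxy = sum((xi-xbar)(yi-ybar)) = -269/3 ≈ -89.666667
Sxx = sum((xi-xbar)^2) = 1097/6 ≈ 182.833333
Syy = sum((yi-ybar)^2) = 688/3 ≈ 229.333333
sqrt(Sxx*Syy) ≈ 204.767619
r = Sxy / sqrt(Sxx*Syy) = -89.666667 / 204.767619 ≈ -0.437895

-0.4379


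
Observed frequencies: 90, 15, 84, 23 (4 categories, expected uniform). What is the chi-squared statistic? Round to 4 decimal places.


chi2 = sum((O-E)^2/E), E = total/4
total = 212, E = 212/4 = 53
(90 - 53)^2 / 53 = 1369 / 53 = 1369/53 ≈ 25.830189
(15 - 53)^2 / 53 = 1444 / 53 = 1444/53 ≈ 27.245283
(84 - 53)^2 / 53 = 961 / 53 = 961/53 ≈ 18.132075
(23 - 53)^2 / 53 = 900 / 53 = 900/53 ≈ 16.981132
chi2 = 4674/53 ≈ 88.188679

88.1887


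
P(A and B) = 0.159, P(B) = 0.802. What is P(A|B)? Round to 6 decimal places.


P(A|B) = P(A and B) / P(B) = 0.159 / 0.802 = 159/802 ≈ 0.19825436

0.198254


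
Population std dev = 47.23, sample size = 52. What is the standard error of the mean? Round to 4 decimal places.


SE = sigma / sqrt(n)
sqrt(52) ≈ 7.211103
SE = 47.23 / 7.211103 ≈ 6.549623

6.5496


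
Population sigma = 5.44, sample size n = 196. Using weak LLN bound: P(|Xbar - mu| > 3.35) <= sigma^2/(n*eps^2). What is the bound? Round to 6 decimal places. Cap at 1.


bound = min(1, sigma^2/(n*eps^2))
sigma^2 = 5.44^2 = 29.5936
n*eps^2 = 196 * 3.35^2 = 196 * 11.2225 = 2199.61
sigma^2/(n*eps^2) = 29.5936 / 2199.61 ≈ 0.01345402

0.013454


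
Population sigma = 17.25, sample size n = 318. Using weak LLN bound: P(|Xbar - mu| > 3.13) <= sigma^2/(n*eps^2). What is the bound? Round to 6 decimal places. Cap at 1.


bound = min(1, sigma^2/(n*eps^2))
sigma^2 = 17.25^2 = 297.5625
n*eps^2 = 318 * 3.13^2 = 318 * 9.7969 = 3115.4142
sigma^2/(n*eps^2) = 297.5625 / 3115.4142 ≈ 0.09551298

0.095513


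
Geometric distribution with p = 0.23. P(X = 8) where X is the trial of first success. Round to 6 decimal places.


P = (1-p)^(k-1) * p
(1-p)^(k-1) = 0.77^7 ≈ 0.1604852
P = 0.1604852 * 0.23 ≈ 0.03691160

0.036912


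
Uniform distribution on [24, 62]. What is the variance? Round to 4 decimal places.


Var = (b-a)^2 / 12
(b-a)^2 = (62 - 24)^2 = 1444
Var = 1444/12 ≈ 120.333333

120.3333


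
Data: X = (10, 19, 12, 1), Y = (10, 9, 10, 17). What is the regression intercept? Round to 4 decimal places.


a = ybar - b*xbar, where b = sum((xi-xbar)(yi-ybar)) / sum((xi-xbar)^2)
n = 4, xbar = 42/4 = 10.5, ybar = 46/4 = 11.5
Sxy = sum((xi-xbar)(yi-ybar)) = -75
Sxx = sum((xi-xbar)^2) = 165
b = Sxy / Sxx = -5/11 ≈ -0.454545
a = 11.5 - (-0.454545) * 10.5 = 179/11 ≈ 16.272727

16.2727


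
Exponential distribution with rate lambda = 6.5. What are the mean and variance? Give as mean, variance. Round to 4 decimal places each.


mean = 1/lam, var = 1/lam^2
mean = 1 / 6.5 = 2/13 ≈ 0.153846
lam^2 = 6.5^2 = 42.25
var = 1 / 42.25 = 4/169 ≈ 0.023669

0.1538, 0.0237


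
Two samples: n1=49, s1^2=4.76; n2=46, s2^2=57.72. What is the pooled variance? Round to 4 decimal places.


sp^2 = ((n1-1)*s1^2 + (n2-1)*s2^2)/(n1+n2-2)
(n1-1)*s1^2 = 48 * 4.76 = 228.48
(n2-1)*s2^2 = 45 * 57.72 = 2597.4
numerator = 228.48 + 2597.4 = 2825.88
n1+n2-2 = 93
sp^2 = 2825.88 / 93 = 23549/775 ≈ 30.385806

30.3858


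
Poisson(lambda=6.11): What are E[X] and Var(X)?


E[X] = Var(X) = lambda = 6.11

6.11, 6.11


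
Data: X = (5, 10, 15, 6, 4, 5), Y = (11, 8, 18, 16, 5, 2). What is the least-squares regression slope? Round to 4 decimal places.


b = sum((xi-xbar)(yi-ybar)) / sum((xi-xbar)^2)
n = 6, xbar = 45/6 = 7.5, ybar = 60/6 = 10
Sxy = sum((xi-xbar)(yi-ybar)) = 81
Sxx = sum((xi-xbar)^2) = 89.5
b = Sxy / Sxx = 162/179 ≈ 0.905028

0.9050


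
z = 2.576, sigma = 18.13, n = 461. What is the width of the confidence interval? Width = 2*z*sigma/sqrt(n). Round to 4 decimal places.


width = 2*z*sigma/sqrt(n)
2*z*sigma = 2 * 2.576 * 18.13 = 93.40576
sqrt(461) ≈ 21.470911
width = 93.40576 / 21.470911 ≈ 4.350340

4.3503


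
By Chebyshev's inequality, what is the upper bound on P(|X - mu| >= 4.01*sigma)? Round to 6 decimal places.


P <= 1/k^2
k^2 = 4.01^2 = 16.0801
1/k^2 = 1 / 16.0801 ≈ 0.06218867

0.062189


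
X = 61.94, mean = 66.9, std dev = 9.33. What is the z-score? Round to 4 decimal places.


z = (X - mu) / sigma
X - mu = 61.94 - 66.9 = -4.96
z = -4.96 / 9.33 = -496/933 ≈ -0.531618

-0.5316


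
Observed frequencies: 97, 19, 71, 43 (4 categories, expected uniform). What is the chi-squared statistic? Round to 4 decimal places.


chi2 = sum((O-E)^2/E), E = total/4
total = 230, E = 230/4 = 57.5
(97 - 57.5)^2 / 57.5 = 1560.25 / 57.5 = 6241/230 ≈ 27.134783
(19 - 57.5)^2 / 57.5 = 1482.25 / 57.5 = 5929/230 ≈ 25.778261
(71 - 57.5)^2 / 57.5 = 182.25 / 57.5 = 729/230 ≈ 3.169565
(43 - 57.5)^2 / 57.5 = 210.25 / 57.5 = 841/230 ≈ 3.656522
chi2 = 1374/23 ≈ 59.739130

59.7391


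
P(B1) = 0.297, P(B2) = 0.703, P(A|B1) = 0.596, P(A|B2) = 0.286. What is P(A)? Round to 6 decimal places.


P(A) = P(A|B1)*P(B1) + P(A|B2)*P(B2)
P(A|B1)*P(B1) = 0.596 * 0.297 = 0.177012
P(A|B2)*P(B2) = 0.286 * 0.703 = 0.201058
P(A) = 0.177012 + 0.201058 = 0.37807

0.378070


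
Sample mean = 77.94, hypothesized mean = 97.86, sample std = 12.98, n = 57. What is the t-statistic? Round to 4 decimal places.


t = (xbar - mu0) / (s/sqrt(n))
xbar - mu0 = 77.94 - 97.86 = -19.92
sqrt(57) ≈ 7.54983444
s/sqrt(n) = 12.98 / 7.54983444 ≈ 1.71924300
t = -19.92 / 1.71924300 ≈ -11.586495

-11.5865


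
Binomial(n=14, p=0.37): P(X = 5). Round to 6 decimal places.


P = C(n,k) * p^k * (1-p)^(n-k)
C(14,5) = 2002
p^k = 0.37^5 ≈ 0.006934396
(1-p)^(n-k) = 0.63^9 ≈ 0.01563381
P = 2002 * 0.006934396 * 0.01563381 ≈ 0.217039

0.217039


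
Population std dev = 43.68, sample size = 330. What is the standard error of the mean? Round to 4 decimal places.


SE = sigma / sqrt(n)
sqrt(330) ≈ 18.165902
SE = 43.68 / 18.165902 ≈ 2.404505

2.4045


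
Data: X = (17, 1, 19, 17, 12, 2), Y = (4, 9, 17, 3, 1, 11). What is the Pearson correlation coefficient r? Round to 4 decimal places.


r = sum((xi-xbar)(yi-ybar)) / sqrt(sum((xi-xbar)^2) * sum((yi-ybar)^2))
n = 6, xbar = 68/6 = 34/3 ≈ 11.333333, ybar = 45/6 = 7.5
Sxy = sum((xi-xbar)(yi-ybar)) = -25
Sxx = sum((xi-xbar)^2) = 952/3 ≈ 317.333333
Syy = sum((yi-ybar)^2) = 179.5
sqrt(Sxx*Syy) ≈ 238.665736
r = Sxy / sqrt(Sxx*Syy) = -25 / 238.665736 ≈ -0.104749

-0.1047


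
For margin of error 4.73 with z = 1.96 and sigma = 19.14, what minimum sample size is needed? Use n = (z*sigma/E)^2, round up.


z*sigma/E = 1.96 * 19.14 / 4.73 = 8526/1075 ≈ 7.931163
(z*sigma/E)^2 ≈ 62.903343
round up: n = 63

63


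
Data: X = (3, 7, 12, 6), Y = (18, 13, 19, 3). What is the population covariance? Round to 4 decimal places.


Cov = (1/n)*sum((xi-xbar)(yi-ybar))
n = 4, xbar = 28/4 = 7, ybar = 53/4 = 13.25
sum((xi-xbar)(yi-ybar)) = 20
Cov = 20 / 4 = 5

5.0000


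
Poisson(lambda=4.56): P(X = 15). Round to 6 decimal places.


P = e^(-lam) * lam^k / k!
e^(-4.56) ≈ 0.01046206
lam^k = 4.56^15 ≈ 7664302544.513181
k! = 15! = 1307674368000
P = 0.01046206 * 7664302544.513181 / 1307674368000 ≈ 0.000061

0.000061


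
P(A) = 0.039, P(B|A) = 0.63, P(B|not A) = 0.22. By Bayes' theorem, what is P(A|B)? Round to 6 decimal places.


P(A|B) = P(B|A)*P(A) / P(B), P(B) = P(B|A)*P(A) + P(B|not A)*P(not A)
P(B|A)*P(A) = 0.63 * 0.039 = 0.02457
P(B|not A)*P(not A) = 0.22 * 0.961 = 0.21142
P(B) = 0.02457 + 0.21142 = 0.23599
P(A|B) = 0.02457 / 0.23599 ≈ 0.10411458

0.104115


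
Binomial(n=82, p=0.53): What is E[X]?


E[X] = n*p = 82 * 0.53 = 43.46

43.46


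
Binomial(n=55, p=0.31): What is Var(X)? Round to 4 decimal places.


Var = n*p*(1-p) = 55 * 0.31 * 0.69 = 11.7645

11.7645


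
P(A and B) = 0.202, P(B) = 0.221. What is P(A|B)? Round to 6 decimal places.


P(A|B) = P(A and B) / P(B) = 0.202 / 0.221 = 202/221 ≈ 0.91402715

0.914027


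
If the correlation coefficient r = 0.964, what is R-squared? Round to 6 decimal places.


R^2 = r^2 = (0.964)^2 = 0.929296

0.929296


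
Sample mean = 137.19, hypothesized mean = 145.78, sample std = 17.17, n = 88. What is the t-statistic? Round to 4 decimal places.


t = (xbar - mu0) / (s/sqrt(n))
xbar - mu0 = 137.19 - 145.78 = -8.59
sqrt(88) ≈ 9.38083152
s/sqrt(n) = 17.17 / 9.38083152 ≈ 1.83032815
t = -8.59 / 1.83032815 ≈ -4.693148

-4.6931


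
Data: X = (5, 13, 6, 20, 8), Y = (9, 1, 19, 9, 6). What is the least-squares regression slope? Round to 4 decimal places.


b = sum((xi-xbar)(yi-ybar)) / sum((xi-xbar)^2)
n = 5, xbar = 52/5 = 10.4, ybar = 44/5 = 8.8
Sxy = sum((xi-xbar)(yi-ybar)) = -57.6
Sxx = sum((xi-xbar)^2) = 153.2
b = Sxy / Sxx = -144/383 ≈ -0.375979

-0.3760


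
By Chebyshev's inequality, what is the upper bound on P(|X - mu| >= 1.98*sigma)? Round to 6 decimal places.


P <= 1/k^2
k^2 = 1.98^2 = 3.9204
1/k^2 = 1 / 3.9204 = 2500/9801 ≈ 0.25507601

0.255076


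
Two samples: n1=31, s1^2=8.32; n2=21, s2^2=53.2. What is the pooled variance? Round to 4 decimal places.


sp^2 = ((n1-1)*s1^2 + (n2-1)*s2^2)/(n1+n2-2)
(n1-1)*s1^2 = 30 * 8.32 = 249.6
(n2-1)*s2^2 = 20 * 53.2 = 1064
numerator = 249.6 + 1064 = 1313.6
n1+n2-2 = 50
sp^2 = 1313.6 / 50 = 26.272

26.2720


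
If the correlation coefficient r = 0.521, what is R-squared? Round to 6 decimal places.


R^2 = r^2 = (0.521)^2 = 0.271441

0.271441


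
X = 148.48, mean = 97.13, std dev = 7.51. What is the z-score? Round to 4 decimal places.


z = (X - mu) / sigma
X - mu = 148.48 - 97.13 = 51.35
z = 51.35 / 7.51 = 5135/751 ≈ 6.837550

6.8375


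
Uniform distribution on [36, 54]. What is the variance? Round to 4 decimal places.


Var = (b-a)^2 / 12
(b-a)^2 = (54 - 36)^2 = 324
Var = 324/12 = 27

27.0000


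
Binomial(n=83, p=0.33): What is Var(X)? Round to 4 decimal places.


Var = n*p*(1-p) = 83 * 0.33 * 0.67 = 18.3513

18.3513


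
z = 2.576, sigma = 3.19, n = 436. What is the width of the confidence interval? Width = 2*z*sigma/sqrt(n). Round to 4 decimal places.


width = 2*z*sigma/sqrt(n)
2*z*sigma = 2 * 2.576 * 3.19 = 16.43488
sqrt(436) ≈ 20.880613
width = 16.43488 / 20.880613 ≈ 0.787088

0.7871


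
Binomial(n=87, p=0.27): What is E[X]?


E[X] = n*p = 87 * 0.27 = 23.49

23.49


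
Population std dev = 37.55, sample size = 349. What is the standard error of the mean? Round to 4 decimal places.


SE = sigma / sqrt(n)
sqrt(349) ≈ 18.681542
SE = 37.55 / 18.681542 ≈ 2.010005

2.0100


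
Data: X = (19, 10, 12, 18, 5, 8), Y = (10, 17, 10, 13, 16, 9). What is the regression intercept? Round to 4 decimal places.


a = ybar - b*xbar, where b = sum((xi-xbar)(yi-ybar)) / sum((xi-xbar)^2)
n = 6, xbar = 72/6 = 12, ybar = 75/6 = 12.5
Sxy = sum((xi-xbar)(yi-ybar)) = -34
Sxx = sum((xi-xbar)^2) = 154
b = Sxy / Sxx = -17/77 ≈ -0.220779
a = 12.5 - (-0.220779) * 12 = 2333/154 ≈ 15.149351

15.1494


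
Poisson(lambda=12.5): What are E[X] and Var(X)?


E[X] = Var(X) = lambda = 12.5

12.5, 12.5


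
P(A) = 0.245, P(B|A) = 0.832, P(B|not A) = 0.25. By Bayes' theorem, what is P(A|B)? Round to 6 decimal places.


P(A|B) = P(B|A)*P(A) / P(B), P(B) = P(B|A)*P(A) + P(B|not A)*P(not A)
P(B|A)*P(A) = 0.832 * 0.245 = 0.20384
P(B|not A)*P(not A) = 0.25 * 0.755 = 0.18875
P(B) = 0.20384 + 0.18875 = 0.39259
P(A|B) = 0.20384 / 0.39259 ≈ 0.51921852

0.519219


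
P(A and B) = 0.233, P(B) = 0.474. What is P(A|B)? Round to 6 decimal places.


P(A|B) = P(A and B) / P(B) = 0.233 / 0.474 = 233/474 ≈ 0.49156118

0.491561


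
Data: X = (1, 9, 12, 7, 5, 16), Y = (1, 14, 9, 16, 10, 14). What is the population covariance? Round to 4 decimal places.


Cov = (1/n)*sum((xi-xbar)(yi-ybar))
n = 6, xbar = 50/6 = 25/3 ≈ 8.333333, ybar = 64/6 = 32/3 ≈ 10.666667
sum((xi-xbar)(yi-ybar)) = 263/3 ≈ 87.666667
Cov = 87.666667 / 6 = 263/18 ≈ 14.611111

14.6111


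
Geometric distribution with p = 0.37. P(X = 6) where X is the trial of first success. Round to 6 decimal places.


P = (1-p)^(k-1) * p
(1-p)^(k-1) = 0.63^5 ≈ 0.09924365
P = 0.09924365 * 0.37 ≈ 0.03672015

0.036720


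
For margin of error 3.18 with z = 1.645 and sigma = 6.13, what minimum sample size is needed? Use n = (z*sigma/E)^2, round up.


z*sigma/E = 1.645 * 6.13 / 3.18 ≈ 3.171022
(z*sigma/E)^2 ≈ 10.055381
round up: n = 11

11


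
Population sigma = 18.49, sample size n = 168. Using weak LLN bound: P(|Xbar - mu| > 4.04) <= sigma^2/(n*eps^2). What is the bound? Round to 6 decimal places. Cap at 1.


bound = min(1, sigma^2/(n*eps^2))
sigma^2 = 18.49^2 = 341.8801
n*eps^2 = 168 * 4.04^2 = 168 * 16.3216 = 2742.0288
sigma^2/(n*eps^2) = 341.8801 / 2742.0288 ≈ 0.12468144

0.124681


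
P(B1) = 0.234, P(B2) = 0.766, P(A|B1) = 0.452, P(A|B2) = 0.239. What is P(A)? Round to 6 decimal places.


P(A) = P(A|B1)*P(B1) + P(A|B2)*P(B2)
P(A|B1)*P(B1) = 0.452 * 0.234 = 0.105768
P(A|B2)*P(B2) = 0.239 * 0.766 = 0.183074
P(A) = 0.105768 + 0.183074 = 0.288842

0.288842


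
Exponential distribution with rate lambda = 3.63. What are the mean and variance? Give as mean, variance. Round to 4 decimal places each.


mean = 1/lam, var = 1/lam^2
mean = 1 / 3.63 = 100/363 ≈ 0.275482
lam^2 = 3.63^2 = 13.1769
var = 1 / 13.1769 ≈ 0.075890

0.2755, 0.0759


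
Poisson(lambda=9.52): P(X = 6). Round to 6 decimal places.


P = e^(-lam) * lam^k / k!
e^(-9.52) ≈ 0.00007336966
lam^k = 9.52^6 ≈ 744426.269647
k! = 6! = 720
P = 0.00007336966 * 744426.269647 / 720 ≈ 0.075859

0.075859


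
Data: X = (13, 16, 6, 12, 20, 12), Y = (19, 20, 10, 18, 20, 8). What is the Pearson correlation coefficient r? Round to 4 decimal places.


r = sum((xi-xbar)(yi-ybar)) / sqrt(sum((xi-xbar)^2) * sum((yi-ybar)^2))
n = 6, xbar = 79/6 ≈ 13.166667, ybar = 95/6 ≈ 15.833333
Sxy = sum((xi-xbar)(yi-ybar)) = 529/6 ≈ 88.166667
Sxx = sum((xi-xbar)^2) = 653/6 ≈ 108.833333
Syy = sum((yi-ybar)^2) = 869/6 ≈ 144.833333
sqrt(Sxx*Syy) ≈ 125.549570
r = Sxy / sqrt(Sxx*Syy) = 88.166667 / 125.549570 ≈ 0.702246

0.7022


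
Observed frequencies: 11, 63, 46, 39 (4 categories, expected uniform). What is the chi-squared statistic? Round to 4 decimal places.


chi2 = sum((O-E)^2/E), E = total/4
total = 159, E = 159/4 = 39.75
(11 - 39.75)^2 / 39.75 = 826.5625 / 39.75 = 13225/636 ≈ 20.794025
(63 - 39.75)^2 / 39.75 = 540.5625 / 39.75 = 2883/212 ≈ 13.599057
(46 - 39.75)^2 / 39.75 = 39.0625 / 39.75 = 625/636 ≈ 0.982704
(39 - 39.75)^2 / 39.75 = 0.5625 / 39.75 = 3/212 ≈ 0.014151
chi2 = 5627/159 ≈ 35.389937

35.3899


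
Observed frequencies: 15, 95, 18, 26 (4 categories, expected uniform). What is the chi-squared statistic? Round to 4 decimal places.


chi2 = sum((O-E)^2/E), E = total/4
total = 154, E = 154/4 = 38.5
(15 - 38.5)^2 / 38.5 = 552.25 / 38.5 = 2209/154 ≈ 14.344156
(95 - 38.5)^2 / 38.5 = 3192.25 / 38.5 = 12769/154 ≈ 82.915584
(18 - 38.5)^2 / 38.5 = 420.25 / 38.5 = 1681/154 ≈ 10.915584
(26 - 38.5)^2 / 38.5 = 156.25 / 38.5 = 625/154 ≈ 4.058442
chi2 = 8642/77 ≈ 112.233766

112.2338


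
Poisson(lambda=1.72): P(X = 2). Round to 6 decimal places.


P = e^(-lam) * lam^k / k!
e^(-1.72) ≈ 0.1790661
lam^k = 1.72^2 = 2.9584
k! = 2! = 2
P = 0.1790661 * 2.9584 / 2 ≈ 0.264875

0.264875


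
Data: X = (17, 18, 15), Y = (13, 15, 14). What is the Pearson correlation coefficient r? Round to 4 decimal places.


r = sum((xi-xbar)(yi-ybar)) / sqrt(sum((xi-xbar)^2) * sum((yi-ybar)^2))
n = 3, xbar = 50/3 ≈ 16.666667, ybar = 42/3 = 14
Sxy = sum((xi-xbar)(yi-ybar)) = 1
Sxx = sum((xi-xbar)^2) = 14/3 ≈ 4.666667
Syy = sum((yi-ybar)^2) = 2
sqrt(Sxx*Syy) ≈ 3.055050
r = Sxy / sqrt(Sxx*Syy) = 1 / 3.055050 ≈ 0.327327

0.3273


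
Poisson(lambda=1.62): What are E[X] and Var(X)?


E[X] = Var(X) = lambda = 1.62

1.62, 1.62


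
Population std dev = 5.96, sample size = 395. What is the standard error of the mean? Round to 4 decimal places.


SE = sigma / sqrt(n)
sqrt(395) ≈ 19.874607
SE = 5.96 / 19.874607 ≈ 0.299880

0.2999
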